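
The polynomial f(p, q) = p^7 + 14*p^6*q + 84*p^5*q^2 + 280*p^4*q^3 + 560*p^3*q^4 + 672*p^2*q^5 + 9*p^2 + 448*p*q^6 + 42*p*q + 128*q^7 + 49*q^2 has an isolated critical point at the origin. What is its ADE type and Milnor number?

The Hessian of f at 0 has rank 1. Corank 1: A-series; mu = 6 gives A_6.

Type A_6, Milnor number mu = 6.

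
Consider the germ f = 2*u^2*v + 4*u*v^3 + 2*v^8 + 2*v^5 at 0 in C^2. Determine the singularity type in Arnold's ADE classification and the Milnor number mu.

Type D_9, Milnor number mu = 9.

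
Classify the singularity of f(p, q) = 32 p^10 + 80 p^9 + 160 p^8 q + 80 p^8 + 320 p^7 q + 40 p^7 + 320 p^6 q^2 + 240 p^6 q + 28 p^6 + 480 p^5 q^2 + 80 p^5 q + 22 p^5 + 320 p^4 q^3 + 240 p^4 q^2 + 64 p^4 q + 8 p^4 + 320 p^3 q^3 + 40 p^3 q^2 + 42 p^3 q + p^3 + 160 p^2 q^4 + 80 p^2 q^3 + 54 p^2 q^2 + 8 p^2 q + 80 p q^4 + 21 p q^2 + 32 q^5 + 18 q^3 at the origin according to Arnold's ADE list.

The Hessian of f at 0 is [[0, 0], [0, 0]] with rank 0, so corank 2. A Groebner basis of the Jacobian ideal J(f) in C{p,q} is {p^3 + 119*p^2/362 + 176*p*q/181 - 15*q^2/362, p^2*q + 5*p^2/2172 + 377*p*q/1086 + 739*q^2/724, -62*p^2/1629 + p*q^2 - 553*p*q/1629 - 367*q^2/543, 491*p^2/19548 + 1835*p*q/9774 + q^3 + 2197*q^2/6516}; counting standard monomials gives mu = 6. Corank 2; j^3 = (p + 2*q)*(p + 3*q)^2 has shape L^2 M (L != M), so D-series; mu = 6 gives D_6.

D_{6}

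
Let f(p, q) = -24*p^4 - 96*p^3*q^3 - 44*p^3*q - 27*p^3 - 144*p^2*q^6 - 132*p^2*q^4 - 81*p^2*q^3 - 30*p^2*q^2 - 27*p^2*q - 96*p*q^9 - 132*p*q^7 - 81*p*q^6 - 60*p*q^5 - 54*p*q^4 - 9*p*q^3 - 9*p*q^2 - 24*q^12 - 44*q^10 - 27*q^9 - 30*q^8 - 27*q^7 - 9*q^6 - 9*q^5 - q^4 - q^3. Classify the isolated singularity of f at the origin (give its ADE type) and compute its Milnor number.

The Hessian of f at 0 has rank 0. Corank 2; j^3 = -(3*p + q)^3 is a perfect cube, so E-series; the 4-jet and mu = 7 give E_7.

Type E_7, Milnor number mu = 7.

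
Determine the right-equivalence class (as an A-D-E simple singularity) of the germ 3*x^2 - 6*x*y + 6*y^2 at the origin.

A_{1}

The Hessian of f at 0 is [[6, -6], [-6, 12]] with rank 2, so corank 0. A Groebner basis of the Jacobian ideal J(f) in C{x,y} is {x, y}; counting standard monomials gives mu = 1. Corank 0: nondegenerate Morse point, so A_1.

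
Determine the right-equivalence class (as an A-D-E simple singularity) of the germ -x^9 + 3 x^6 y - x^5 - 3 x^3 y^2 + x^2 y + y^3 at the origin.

D_{4}

The Hessian of f at 0 is [[0, 0], [0, 0]] with rank 0, so corank 2. A Groebner basis of the Jacobian ideal J(f) in C{x,y} is {y^3, x^2 + 3*y^2, x*y}; counting standard monomials gives mu = 4. Corank 2; j^3 = y*(x^2 + y^2) splits into three distinct lines over C (the quadratic factor has nonzero discriminant), so D_4.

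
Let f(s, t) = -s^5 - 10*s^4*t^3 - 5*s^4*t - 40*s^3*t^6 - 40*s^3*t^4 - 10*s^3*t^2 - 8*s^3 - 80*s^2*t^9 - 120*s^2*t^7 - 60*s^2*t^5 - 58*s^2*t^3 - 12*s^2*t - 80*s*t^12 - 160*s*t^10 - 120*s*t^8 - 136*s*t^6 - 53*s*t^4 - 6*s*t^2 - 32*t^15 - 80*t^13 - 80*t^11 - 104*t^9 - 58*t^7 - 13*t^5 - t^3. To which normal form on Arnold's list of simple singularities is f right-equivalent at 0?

E8

The Hessian of f at 0 has rank 0. Corank 2; j^3 = -(2*s + t)^3 is a perfect cube, so E-series; the 5-jet and mu = 8 give E_8.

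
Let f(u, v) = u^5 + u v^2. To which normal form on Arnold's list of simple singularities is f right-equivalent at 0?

D6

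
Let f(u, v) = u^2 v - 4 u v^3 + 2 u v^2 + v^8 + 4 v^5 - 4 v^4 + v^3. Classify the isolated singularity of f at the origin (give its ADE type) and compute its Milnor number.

Type D_9, Milnor number mu = 9.

The Hessian of f at 0 has rank 0. Corank 2; j^3 = v*(u + v)^2 has shape L^2 M (L != M), so D-series; mu = 9 gives D_9.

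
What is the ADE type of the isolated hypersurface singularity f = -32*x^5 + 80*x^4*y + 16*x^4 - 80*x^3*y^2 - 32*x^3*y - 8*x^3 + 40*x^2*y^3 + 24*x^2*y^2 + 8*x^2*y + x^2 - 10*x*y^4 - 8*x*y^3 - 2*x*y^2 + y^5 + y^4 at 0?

A_4

The Hessian of f at 0 is [[2, 0], [0, 0]] with rank 1, so corank 1. A Groebner basis of the Jacobian ideal J(f) in C{x,y} is {x/4 + y^3 - y^2/4, x^2, x*y + x/4 - y^2/4}; counting standard monomials gives mu = 4. Corank 1: A-series; mu = 4 gives A_4.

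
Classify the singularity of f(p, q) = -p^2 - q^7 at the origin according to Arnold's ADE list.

A_{6}

The Hessian of f at 0 has rank 1. Corank 1: A-series; mu = 6 gives A_6.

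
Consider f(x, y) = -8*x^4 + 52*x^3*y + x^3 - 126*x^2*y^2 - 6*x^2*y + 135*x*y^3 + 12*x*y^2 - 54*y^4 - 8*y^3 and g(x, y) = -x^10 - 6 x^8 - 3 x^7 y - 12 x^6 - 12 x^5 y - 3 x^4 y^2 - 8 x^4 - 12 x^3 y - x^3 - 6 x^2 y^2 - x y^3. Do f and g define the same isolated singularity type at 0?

The Hessian of f at 0 has rank 0. Corank 2; j^3 = (x - 2*y)^3 is a perfect cube, so E-series; the 4-jet and mu = 7 give E_7. The Hessian of g at 0 has rank 0. Corank 2; j^3 = -x^3 is a perfect cube, so E-series; the 4-jet and mu = 7 give E_7. Both have type E_7, hence right-equivalent.

Yes.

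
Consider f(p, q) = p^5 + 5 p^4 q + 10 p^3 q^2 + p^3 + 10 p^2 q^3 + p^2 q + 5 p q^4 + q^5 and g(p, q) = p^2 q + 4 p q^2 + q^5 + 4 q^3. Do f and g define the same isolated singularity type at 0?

Yes.

The Hessian of f at 0 has rank 0. Corank 2; j^3 = p^2*(p + q) has shape L^2 M (L != M), so D-series; mu = 6 gives D_6. The Hessian of g at 0 has rank 0. Corank 2; j^3 = q*(p + 2*q)^2 has shape L^2 M (L != M), so D-series; mu = 6 gives D_6. Both have type D_6, hence right-equivalent.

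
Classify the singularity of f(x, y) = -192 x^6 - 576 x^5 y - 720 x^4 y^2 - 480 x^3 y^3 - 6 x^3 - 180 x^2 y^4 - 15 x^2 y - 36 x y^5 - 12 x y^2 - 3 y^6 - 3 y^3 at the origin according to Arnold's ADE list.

D7

The Hessian of f at 0 is [[0, 0], [0, 0]] with rank 0, so corank 2. A Groebner basis of the Jacobian ideal J(f) in C{x,y} is {-x*y/12 + y^5 - y^2/12, x*y^2 + y^3, x^2 + 3*x*y/2 + y^2/2}; counting standard monomials gives mu = 7. Corank 2; j^3 = -3*(x + y)^2*(2*x + y) has shape L^2 M (L != M), so D-series; mu = 7 gives D_7.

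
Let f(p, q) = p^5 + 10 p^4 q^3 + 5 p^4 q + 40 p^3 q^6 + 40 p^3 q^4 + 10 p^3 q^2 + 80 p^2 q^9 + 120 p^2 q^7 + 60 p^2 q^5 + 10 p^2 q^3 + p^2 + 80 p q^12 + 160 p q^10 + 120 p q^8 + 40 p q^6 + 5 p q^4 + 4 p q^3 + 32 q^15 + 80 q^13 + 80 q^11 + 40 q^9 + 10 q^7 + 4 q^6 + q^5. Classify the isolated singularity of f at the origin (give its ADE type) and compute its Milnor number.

Type A_4, Milnor number mu = 4.

The Hessian of f at 0 has rank 1. Corank 1: A-series; mu = 4 gives A_4.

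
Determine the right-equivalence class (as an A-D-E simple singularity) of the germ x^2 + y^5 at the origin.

A4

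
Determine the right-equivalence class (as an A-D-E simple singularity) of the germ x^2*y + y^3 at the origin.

D4

The Hessian of f at 0 is [[0, 0], [0, 0]] with rank 0, so corank 2. A Groebner basis of the Jacobian ideal J(f) in C{x,y} is {y^3, x^2 + 3*y^2, x*y}; counting standard monomials gives mu = 4. Corank 2; j^3 = y*(x^2 + y^2) splits into three distinct lines over C (the quadratic factor has nonzero discriminant), so D_4.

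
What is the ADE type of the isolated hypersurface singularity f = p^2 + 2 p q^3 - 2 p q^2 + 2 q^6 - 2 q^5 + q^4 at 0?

The Hessian of f at 0 has rank 1. Corank 1: A-series; mu = 5 gives A_5.

A_5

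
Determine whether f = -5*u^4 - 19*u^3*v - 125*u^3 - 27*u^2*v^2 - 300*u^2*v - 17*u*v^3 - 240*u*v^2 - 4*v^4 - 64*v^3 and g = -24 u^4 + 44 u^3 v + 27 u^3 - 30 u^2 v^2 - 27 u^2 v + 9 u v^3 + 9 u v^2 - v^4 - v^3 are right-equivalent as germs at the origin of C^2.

Yes.

The Hessian of f at 0 has rank 0. Corank 2; j^3 = -(5*u + 4*v)^3 is a perfect cube, so E-series; the 4-jet and mu = 7 give E_7. The Hessian of g at 0 has rank 0. Corank 2; j^3 = (3*u - v)^3 is a perfect cube, so E-series; the 4-jet and mu = 7 give E_7. Both have type E_7, hence right-equivalent.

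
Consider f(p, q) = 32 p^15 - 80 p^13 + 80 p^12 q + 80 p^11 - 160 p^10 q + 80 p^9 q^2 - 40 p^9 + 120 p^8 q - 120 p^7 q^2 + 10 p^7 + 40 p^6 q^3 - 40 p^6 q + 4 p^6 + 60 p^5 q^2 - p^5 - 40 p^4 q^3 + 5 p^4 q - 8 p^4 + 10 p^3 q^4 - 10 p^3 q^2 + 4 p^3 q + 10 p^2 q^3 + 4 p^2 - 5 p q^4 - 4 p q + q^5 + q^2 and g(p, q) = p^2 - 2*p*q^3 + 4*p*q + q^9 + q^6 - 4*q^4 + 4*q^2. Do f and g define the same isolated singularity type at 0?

The Hessian of f at 0 has rank 1. Corank 1: A-series; mu = 4 gives A_4. The Hessian of g at 0 has rank 1. Corank 1: A-series; mu = 8 gives A_8. f is A_4 but g is A_8, hence not right-equivalent.

No.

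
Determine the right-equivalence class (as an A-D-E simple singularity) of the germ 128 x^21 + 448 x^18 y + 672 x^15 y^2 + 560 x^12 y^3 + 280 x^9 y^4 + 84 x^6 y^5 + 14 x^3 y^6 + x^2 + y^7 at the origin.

A6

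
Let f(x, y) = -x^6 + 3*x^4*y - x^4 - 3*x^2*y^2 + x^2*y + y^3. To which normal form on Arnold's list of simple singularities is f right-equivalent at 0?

D_{4}

The Hessian of f at 0 has rank 0. Corank 2; j^3 = y*(x^2 + y^2) splits into three distinct lines over C (the quadratic factor has nonzero discriminant), so D_4.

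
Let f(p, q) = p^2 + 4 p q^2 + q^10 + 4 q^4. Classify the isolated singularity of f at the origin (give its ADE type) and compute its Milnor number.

Type A_{9}, Milnor number mu = 9.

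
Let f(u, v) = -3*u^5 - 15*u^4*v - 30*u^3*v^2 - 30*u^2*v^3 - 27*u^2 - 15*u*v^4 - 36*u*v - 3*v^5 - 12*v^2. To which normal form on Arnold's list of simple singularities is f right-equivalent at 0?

A_4

The Hessian of f at 0 has rank 1. Corank 1: A-series; mu = 4 gives A_4.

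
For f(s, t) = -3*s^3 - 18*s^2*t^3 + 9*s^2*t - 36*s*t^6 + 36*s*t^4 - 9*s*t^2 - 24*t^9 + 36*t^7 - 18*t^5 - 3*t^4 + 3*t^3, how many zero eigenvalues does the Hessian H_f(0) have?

2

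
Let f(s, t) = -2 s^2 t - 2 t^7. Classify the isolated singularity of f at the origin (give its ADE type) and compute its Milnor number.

Type D8, Milnor number mu = 8.

The Hessian of f at 0 has rank 0. Corank 2; j^3 = -2*s^2*t has shape L^2 M (L != M), so D-series; mu = 8 gives D_8.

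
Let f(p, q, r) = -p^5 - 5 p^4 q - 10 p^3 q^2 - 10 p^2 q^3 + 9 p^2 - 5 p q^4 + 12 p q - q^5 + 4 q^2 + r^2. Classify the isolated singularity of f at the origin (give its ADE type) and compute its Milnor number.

Type A4, Milnor number mu = 4.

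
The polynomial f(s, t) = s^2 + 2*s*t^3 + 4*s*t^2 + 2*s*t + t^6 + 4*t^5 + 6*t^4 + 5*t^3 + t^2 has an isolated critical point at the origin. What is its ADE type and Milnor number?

Type A_{2}, Milnor number mu = 2.

The Hessian of f at 0 is [[2, 2], [2, 2]] with rank 1, so corank 1. A Groebner basis of the Jacobian ideal J(f) in C{s,t} is {t^2, s + t}; counting standard monomials gives mu = 2. Corank 1: A-series; mu = 2 gives A_2.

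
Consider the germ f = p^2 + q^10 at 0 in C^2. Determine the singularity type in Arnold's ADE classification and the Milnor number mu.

Type A_{9}, Milnor number mu = 9.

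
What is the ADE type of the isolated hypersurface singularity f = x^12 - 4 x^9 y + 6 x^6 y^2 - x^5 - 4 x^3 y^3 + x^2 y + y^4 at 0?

D_5

The Hessian of f at 0 has rank 0. Corank 2; j^3 = x^2*y has shape L^2 M (L != M), so D-series; mu = 5 gives D_5.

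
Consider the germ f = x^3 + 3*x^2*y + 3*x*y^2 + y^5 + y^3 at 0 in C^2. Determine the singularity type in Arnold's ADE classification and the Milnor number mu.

The Hessian of f at 0 has rank 0. Corank 2; j^3 = (x + y)^3 is a perfect cube, so E-series; the 5-jet and mu = 8 give E_8.

Type E_8, Milnor number mu = 8.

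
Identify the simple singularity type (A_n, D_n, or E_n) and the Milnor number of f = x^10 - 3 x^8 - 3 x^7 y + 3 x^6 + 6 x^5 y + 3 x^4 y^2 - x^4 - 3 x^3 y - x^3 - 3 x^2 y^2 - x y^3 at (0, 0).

Type E_7, Milnor number mu = 7.

The Hessian of f at 0 has rank 0. Corank 2; j^3 = -x^3 is a perfect cube, so E-series; the 4-jet and mu = 7 give E_7.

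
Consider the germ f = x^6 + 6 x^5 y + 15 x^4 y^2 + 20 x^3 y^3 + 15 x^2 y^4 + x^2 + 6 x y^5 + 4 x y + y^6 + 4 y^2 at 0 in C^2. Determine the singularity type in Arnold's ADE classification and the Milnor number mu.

The Hessian of f at 0 has rank 1. Corank 1: A-series; mu = 5 gives A_5.

Type A5, Milnor number mu = 5.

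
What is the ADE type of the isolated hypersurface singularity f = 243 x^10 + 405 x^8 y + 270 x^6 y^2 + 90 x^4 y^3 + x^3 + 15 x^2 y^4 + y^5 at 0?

E8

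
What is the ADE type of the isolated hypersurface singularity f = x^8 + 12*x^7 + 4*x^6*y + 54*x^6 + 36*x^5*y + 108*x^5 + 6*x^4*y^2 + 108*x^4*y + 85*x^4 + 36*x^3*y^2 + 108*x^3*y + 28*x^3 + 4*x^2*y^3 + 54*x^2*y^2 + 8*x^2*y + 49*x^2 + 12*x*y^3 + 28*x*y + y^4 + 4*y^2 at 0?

A_3

The Hessian of f at 0 has rank 1. Corank 1: A-series; mu = 3 gives A_3.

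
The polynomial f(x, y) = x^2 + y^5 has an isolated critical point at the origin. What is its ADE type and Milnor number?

Type A_4, Milnor number mu = 4.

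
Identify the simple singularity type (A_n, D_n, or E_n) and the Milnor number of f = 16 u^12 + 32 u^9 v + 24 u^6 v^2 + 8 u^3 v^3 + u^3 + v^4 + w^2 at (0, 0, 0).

Type E6, Milnor number mu = 6.

The Hessian of f at 0 has rank 1. Corank 2; j^3 = u^3 is a perfect cube, so E-series; the 4-jet and mu = 6 give E_6.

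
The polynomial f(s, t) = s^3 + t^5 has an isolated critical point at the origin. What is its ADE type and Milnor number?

Type E8, Milnor number mu = 8.

The Hessian of f at 0 has rank 0. Corank 2; j^3 = s^3 is a perfect cube, so E-series; the 5-jet and mu = 8 give E_8.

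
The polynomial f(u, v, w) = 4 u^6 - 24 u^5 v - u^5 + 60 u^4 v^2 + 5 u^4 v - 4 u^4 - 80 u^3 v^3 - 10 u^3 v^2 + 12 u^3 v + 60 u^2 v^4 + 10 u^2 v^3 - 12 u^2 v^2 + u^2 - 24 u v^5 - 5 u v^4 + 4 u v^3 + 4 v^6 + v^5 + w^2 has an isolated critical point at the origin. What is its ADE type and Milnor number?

The Hessian of f at 0 is [[2, 0, 0], [0, 0, 0], [0, 0, 2]] with rank 2, so corank 1. A Groebner basis of the Jacobian ideal J(f) in C{u,v,w} is {u/2 + v^3, u^2, u*v, w}; counting standard monomials gives mu = 4. Corank 1: A-series; mu = 4 gives A_4.

Type A4, Milnor number mu = 4.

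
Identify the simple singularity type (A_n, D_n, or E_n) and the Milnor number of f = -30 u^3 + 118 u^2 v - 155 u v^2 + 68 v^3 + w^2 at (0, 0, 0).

The Hessian of f at 0 is [[0, 0, 0], [0, 0, 0], [0, 0, 2]] with rank 1, so corank 2. A Groebner basis of the Jacobian ideal J(f) in C{u,v,w} is {v^3, u^2 - 47*v^2/26, u*v - 35*v^2/26, w}; counting standard monomials gives mu = 4. Corank 2; j^3 = -(3*u - 4*v)*(10*u^2 - 26*u*v + 17*v^2) splits into three distinct lines over C (the quadratic factor has nonzero discriminant), so D_4.

Type D_{4}, Milnor number mu = 4.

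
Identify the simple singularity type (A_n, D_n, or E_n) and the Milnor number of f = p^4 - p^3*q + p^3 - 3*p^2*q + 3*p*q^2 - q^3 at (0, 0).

The Hessian of f at 0 has rank 0. Corank 2; j^3 = (p - q)^3 is a perfect cube, so E-series; the 4-jet and mu = 7 give E_7.

Type E_7, Milnor number mu = 7.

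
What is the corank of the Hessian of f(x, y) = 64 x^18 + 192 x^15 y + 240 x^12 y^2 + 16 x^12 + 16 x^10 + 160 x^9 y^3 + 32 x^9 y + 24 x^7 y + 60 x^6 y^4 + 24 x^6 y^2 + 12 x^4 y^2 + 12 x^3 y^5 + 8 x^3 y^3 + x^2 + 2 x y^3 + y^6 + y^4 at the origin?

Hessian at 0 has rank 1.

1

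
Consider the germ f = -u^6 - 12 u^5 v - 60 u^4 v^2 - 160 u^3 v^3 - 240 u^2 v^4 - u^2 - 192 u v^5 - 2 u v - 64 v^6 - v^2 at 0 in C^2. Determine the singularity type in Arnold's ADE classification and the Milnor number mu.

The Hessian of f at 0 is [[-2, -2], [-2, -2]] with rank 1, so corank 1. A Groebner basis of the Jacobian ideal J(f) in C{u,v} is {v^5, u + v}; counting standard monomials gives mu = 5. Corank 1: A-series; mu = 5 gives A_5.

Type A5, Milnor number mu = 5.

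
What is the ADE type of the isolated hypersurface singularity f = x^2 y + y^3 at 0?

The Hessian of f at 0 has rank 0. Corank 2; j^3 = y*(x^2 + y^2) splits into three distinct lines over C (the quadratic factor has nonzero discriminant), so D_4.

D_{4}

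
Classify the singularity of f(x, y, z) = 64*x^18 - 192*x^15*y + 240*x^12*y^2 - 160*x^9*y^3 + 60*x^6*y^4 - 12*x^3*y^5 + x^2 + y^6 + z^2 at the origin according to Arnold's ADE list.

A_5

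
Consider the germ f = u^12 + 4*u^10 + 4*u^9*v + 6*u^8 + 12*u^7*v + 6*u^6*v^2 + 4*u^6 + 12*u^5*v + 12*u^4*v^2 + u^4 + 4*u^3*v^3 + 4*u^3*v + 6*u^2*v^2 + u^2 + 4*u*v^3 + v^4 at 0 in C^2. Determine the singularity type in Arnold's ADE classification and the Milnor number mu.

The Hessian of f at 0 has rank 1. Corank 1: A-series; mu = 3 gives A_3.

Type A3, Milnor number mu = 3.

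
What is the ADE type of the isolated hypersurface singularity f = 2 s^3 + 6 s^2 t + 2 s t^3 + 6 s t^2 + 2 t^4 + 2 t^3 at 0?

E7

The Hessian of f at 0 has rank 0. Corank 2; j^3 = 2*(s + t)^3 is a perfect cube, so E-series; the 4-jet and mu = 7 give E_7.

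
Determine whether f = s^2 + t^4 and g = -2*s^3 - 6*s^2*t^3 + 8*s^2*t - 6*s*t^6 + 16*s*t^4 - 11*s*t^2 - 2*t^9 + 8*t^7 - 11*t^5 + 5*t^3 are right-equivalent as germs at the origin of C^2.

The Hessian of f at 0 is [[2, 0], [0, 0]] with rank 1, so corank 1. A Groebner basis of the Jacobian ideal J(f) in C{s,t} is {t^3, s}; counting standard monomials gives mu = 3. Corank 1: A-series; mu = 3 gives A_3. The Hessian of g at 0 is [[0, 0], [0, 0]] with rank 0, so corank 2. A Groebner basis of the Jacobian ideal J(g) in C{s,t} is {t^3, s^2 + t^2/2, s*t - t^2/2}; counting standard monomials gives mu = 4. Corank 2; j^3 = -(s - t)*(2*s^2 - 6*s*t + 5*t^2) splits into three distinct lines over C (the quadratic factor has nonzero discriminant), so D_4. f is A_3 but g is D_4, hence not right-equivalent.

No.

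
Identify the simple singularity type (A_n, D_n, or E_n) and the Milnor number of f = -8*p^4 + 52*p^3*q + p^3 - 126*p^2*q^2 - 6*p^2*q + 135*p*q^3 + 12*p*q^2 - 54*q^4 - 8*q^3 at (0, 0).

The Hessian of f at 0 has rank 0. Corank 2; j^3 = (p - 2*q)^3 is a perfect cube, so E-series; the 4-jet and mu = 7 give E_7.

Type E7, Milnor number mu = 7.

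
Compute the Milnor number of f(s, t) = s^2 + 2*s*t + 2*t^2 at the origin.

The Hessian of f at 0 is [[2, 2], [2, 4]] with rank 2, so corank 0. A Groebner basis of the Jacobian ideal J(f) in C{s,t} is {s, t}; counting standard monomials gives mu = 1. Corank 0: nondegenerate Morse point, so A_1.

1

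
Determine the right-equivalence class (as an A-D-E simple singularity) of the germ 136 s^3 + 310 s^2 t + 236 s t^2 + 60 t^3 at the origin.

D_4

The Hessian of f at 0 is [[0, 0], [0, 0]] with rank 0, so corank 2. A Groebner basis of the Jacobian ideal J(f) in C{s,t} is {t^3, s^2 - 26*t^2/47, s*t + 35*t^2/47}; counting standard monomials gives mu = 4. Corank 2; j^3 = 2*(4*s + 3*t)*(17*s^2 + 26*s*t + 10*t^2) splits into three distinct lines over C (the quadratic factor has nonzero discriminant), so D_4.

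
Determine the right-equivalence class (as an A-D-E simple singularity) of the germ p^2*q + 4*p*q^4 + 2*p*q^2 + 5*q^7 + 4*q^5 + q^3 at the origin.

D_{8}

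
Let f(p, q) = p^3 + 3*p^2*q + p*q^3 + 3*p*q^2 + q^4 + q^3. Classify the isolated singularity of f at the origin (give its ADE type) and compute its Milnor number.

Type E7, Milnor number mu = 7.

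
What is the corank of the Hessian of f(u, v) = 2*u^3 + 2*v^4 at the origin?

2

Hessian at 0 has rank 0.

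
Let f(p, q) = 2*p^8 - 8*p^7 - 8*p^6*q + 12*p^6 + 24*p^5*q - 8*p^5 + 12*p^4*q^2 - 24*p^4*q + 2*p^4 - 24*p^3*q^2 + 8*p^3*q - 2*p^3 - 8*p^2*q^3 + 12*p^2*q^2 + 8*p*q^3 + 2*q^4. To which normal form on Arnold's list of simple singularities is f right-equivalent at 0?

The Hessian of f at 0 is [[0, 0], [0, 0]] with rank 0, so corank 2. A Groebner basis of the Jacobian ideal J(f) in C{p,q} is {q^4, p*q^2 + q^3/3, p^2}; counting standard monomials gives mu = 6. Corank 2; j^3 = -2*p^3 is a perfect cube, so E-series; the 4-jet and mu = 6 give E_6.

E6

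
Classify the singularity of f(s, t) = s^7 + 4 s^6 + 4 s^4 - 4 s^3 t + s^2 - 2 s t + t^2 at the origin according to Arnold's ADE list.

The Hessian of f at 0 has rank 1. Corank 1: A-series; mu = 6 gives A_6.

A_6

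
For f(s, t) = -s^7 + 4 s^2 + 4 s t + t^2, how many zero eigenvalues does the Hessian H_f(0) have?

Hessian at 0 has rank 1.

1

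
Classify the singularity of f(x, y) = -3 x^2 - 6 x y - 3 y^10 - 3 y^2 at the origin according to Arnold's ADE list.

The Hessian of f at 0 has rank 1. Corank 1: A-series; mu = 9 gives A_9.

A9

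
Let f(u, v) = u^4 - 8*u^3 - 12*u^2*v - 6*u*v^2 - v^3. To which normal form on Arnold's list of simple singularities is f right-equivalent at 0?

The Hessian of f at 0 is [[0, 0], [0, 0]] with rank 0, so corank 2. A Groebner basis of the Jacobian ideal J(f) in C{u,v} is {v^4, u*v^2 + v^3/3, u^2 + u*v + v^2/4}; counting standard monomials gives mu = 6. Corank 2; j^3 = -(2*u + v)^3 is a perfect cube, so E-series; the 4-jet and mu = 6 give E_6.

E6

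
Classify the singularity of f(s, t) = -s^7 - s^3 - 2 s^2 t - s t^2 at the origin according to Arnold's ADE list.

D_8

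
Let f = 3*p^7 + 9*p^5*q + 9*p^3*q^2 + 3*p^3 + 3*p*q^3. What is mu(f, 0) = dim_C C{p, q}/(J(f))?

7

The Hessian of f at 0 is [[0, 0], [0, 0]] with rank 0, so corank 2. A Groebner basis of the Jacobian ideal J(f) in C{p,q} is {p^3, p*q^2, 3*p^2 + q^3}; counting standard monomials gives mu = 7. Corank 2; j^3 = 3*p^3 is a perfect cube, so E-series; the 4-jet and mu = 7 give E_7.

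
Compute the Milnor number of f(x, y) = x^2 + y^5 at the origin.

4

The Hessian of f at 0 is [[2, 0], [0, 0]] with rank 1, so corank 1. A Groebner basis of the Jacobian ideal J(f) in C{x,y} is {y^4, x}; counting standard monomials gives mu = 4. Corank 1: A-series; mu = 4 gives A_4.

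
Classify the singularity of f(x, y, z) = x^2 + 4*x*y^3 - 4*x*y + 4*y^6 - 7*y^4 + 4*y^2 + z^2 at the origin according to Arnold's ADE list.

A3

The Hessian of f at 0 is [[2, -4, 0], [-4, 8, 0], [0, 0, 2]] with rank 2, so corank 1. A Groebner basis of the Jacobian ideal J(f) in C{x,y,z} is {y^3, x - 2*y, z}; counting standard monomials gives mu = 3. Corank 1: A-series; mu = 3 gives A_3.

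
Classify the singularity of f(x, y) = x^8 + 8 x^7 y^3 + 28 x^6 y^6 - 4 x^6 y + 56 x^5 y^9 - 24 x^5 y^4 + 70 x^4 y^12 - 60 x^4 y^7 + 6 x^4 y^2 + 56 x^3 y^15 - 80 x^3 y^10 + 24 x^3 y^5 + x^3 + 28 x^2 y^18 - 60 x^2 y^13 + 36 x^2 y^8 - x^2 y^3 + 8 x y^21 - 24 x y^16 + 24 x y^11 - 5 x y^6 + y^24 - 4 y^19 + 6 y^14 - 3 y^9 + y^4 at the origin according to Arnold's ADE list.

The Hessian of f at 0 is [[0, 0], [0, 0]] with rank 0, so corank 2. A Groebner basis of the Jacobian ideal J(f) in C{x,y} is {y^3, x^2}; counting standard monomials gives mu = 6. Corank 2; j^3 = x^3 is a perfect cube, so E-series; the 4-jet and mu = 6 give E_6.

E_6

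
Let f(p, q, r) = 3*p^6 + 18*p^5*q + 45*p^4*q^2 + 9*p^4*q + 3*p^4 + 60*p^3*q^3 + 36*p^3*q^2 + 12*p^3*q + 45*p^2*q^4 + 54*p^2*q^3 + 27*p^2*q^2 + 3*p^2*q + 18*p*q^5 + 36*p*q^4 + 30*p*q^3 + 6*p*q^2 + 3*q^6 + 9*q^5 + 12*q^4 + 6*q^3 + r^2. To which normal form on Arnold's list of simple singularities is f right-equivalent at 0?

D_{4}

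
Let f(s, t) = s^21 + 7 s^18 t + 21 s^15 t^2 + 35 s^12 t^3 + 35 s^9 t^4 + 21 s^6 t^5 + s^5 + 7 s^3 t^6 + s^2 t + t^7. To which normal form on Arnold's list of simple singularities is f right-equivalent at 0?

D_8

The Hessian of f at 0 is [[0, 0], [0, 0]] with rank 0, so corank 2. A Groebner basis of the Jacobian ideal J(f) in C{s,t} is {s^2/7 + t^6, s^3, s*t}; counting standard monomials gives mu = 8. Corank 2; j^3 = s^2*t has shape L^2 M (L != M), so D-series; mu = 8 gives D_8.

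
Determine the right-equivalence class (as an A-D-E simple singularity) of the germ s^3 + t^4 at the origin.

E_6

The Hessian of f at 0 is [[0, 0], [0, 0]] with rank 0, so corank 2. A Groebner basis of the Jacobian ideal J(f) in C{s,t} is {t^3, s^2}; counting standard monomials gives mu = 6. Corank 2; j^3 = s^3 is a perfect cube, so E-series; the 4-jet and mu = 6 give E_6.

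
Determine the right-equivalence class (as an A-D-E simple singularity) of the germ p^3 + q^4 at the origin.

E_{6}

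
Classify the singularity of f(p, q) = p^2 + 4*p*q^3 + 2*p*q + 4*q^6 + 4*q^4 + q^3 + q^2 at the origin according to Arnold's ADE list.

A_{2}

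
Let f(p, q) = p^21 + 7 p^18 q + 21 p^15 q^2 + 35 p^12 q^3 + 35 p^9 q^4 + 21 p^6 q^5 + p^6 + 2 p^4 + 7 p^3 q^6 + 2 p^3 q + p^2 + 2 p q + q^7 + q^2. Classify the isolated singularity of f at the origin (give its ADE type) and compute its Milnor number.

The Hessian of f at 0 has rank 1. Corank 1: A-series; mu = 6 gives A_6.

Type A6, Milnor number mu = 6.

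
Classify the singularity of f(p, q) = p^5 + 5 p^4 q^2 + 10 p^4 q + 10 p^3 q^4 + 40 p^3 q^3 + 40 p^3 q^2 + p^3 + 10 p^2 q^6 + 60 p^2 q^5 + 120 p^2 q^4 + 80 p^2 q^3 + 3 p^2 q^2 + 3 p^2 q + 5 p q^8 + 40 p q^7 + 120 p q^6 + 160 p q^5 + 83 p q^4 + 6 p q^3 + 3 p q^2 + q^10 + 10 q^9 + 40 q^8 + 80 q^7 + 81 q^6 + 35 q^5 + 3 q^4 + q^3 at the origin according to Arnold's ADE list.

E8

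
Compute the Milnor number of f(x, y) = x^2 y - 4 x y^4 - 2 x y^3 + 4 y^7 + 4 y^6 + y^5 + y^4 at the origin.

5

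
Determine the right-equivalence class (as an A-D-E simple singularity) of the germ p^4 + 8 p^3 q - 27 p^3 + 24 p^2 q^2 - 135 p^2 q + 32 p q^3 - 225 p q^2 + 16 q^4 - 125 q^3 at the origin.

E_6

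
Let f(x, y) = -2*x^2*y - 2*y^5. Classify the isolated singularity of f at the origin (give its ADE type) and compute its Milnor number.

The Hessian of f at 0 is [[0, 0], [0, 0]] with rank 0, so corank 2. A Groebner basis of the Jacobian ideal J(f) in C{x,y} is {x^2/5 + y^4, x^3, x*y}; counting standard monomials gives mu = 6. Corank 2; j^3 = -2*x^2*y has shape L^2 M (L != M), so D-series; mu = 6 gives D_6.

Type D_6, Milnor number mu = 6.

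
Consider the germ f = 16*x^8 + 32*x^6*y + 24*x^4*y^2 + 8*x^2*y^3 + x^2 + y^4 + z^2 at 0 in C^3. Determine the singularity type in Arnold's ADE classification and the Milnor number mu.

Type A_3, Milnor number mu = 3.

The Hessian of f at 0 is [[2, 0, 0], [0, 0, 0], [0, 0, 2]] with rank 2, so corank 1. A Groebner basis of the Jacobian ideal J(f) in C{x,y,z} is {y^3, x, z}; counting standard monomials gives mu = 3. Corank 1: A-series; mu = 3 gives A_3.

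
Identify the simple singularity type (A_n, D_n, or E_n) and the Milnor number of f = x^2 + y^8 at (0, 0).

Type A_{7}, Milnor number mu = 7.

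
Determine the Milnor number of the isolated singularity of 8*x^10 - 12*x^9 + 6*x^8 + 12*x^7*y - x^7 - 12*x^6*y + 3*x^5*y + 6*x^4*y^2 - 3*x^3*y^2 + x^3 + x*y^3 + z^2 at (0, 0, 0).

7

The Hessian of f at 0 has rank 1. Corank 2; j^3 = x^3 is a perfect cube, so E-series; the 4-jet and mu = 7 give E_7.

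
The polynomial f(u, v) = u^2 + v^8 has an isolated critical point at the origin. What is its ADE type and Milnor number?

The Hessian of f at 0 has rank 1. Corank 1: A-series; mu = 7 gives A_7.

Type A7, Milnor number mu = 7.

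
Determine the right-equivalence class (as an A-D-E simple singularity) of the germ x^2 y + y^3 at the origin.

The Hessian of f at 0 has rank 0. Corank 2; j^3 = y*(x^2 + y^2) splits into three distinct lines over C (the quadratic factor has nonzero discriminant), so D_4.

D_4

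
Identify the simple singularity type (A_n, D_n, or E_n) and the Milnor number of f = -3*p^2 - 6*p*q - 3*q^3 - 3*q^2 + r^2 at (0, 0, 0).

Type A_{2}, Milnor number mu = 2.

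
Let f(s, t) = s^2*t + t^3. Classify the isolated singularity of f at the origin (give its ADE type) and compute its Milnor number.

Type D_4, Milnor number mu = 4.

The Hessian of f at 0 has rank 0. Corank 2; j^3 = t*(s^2 + t^2) splits into three distinct lines over C (the quadratic factor has nonzero discriminant), so D_4.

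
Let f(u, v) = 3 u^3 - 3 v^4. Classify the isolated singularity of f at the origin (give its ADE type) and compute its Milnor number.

Type E_6, Milnor number mu = 6.

The Hessian of f at 0 has rank 0. Corank 2; j^3 = 3*u^3 is a perfect cube, so E-series; the 4-jet and mu = 6 give E_6.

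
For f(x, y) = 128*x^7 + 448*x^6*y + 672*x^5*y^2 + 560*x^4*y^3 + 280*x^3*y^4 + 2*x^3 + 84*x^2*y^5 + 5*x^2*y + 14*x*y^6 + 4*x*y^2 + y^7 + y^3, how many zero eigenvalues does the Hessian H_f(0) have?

The Hessian at 0 is [[0, 0], [0, 0]] of rank 0; hence corank 2.

2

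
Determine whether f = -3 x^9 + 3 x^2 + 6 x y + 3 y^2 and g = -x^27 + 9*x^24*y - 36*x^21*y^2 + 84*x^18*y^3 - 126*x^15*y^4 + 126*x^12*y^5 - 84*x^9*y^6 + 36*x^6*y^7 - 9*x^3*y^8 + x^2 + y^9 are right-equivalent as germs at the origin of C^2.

Yes.

The Hessian of f at 0 has rank 1. Corank 1: A-series; mu = 8 gives A_8. The Hessian of g at 0 has rank 1. Corank 1: A-series; mu = 8 gives A_8. Both have type A_8, hence right-equivalent.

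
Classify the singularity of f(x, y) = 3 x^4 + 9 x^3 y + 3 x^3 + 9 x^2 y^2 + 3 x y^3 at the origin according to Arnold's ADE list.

E_{7}

The Hessian of f at 0 is [[0, 0], [0, 0]] with rank 0, so corank 2. A Groebner basis of the Jacobian ideal J(f) in C{x,y} is {3*x^2 + y^4 + y^3, x^3, x^2*y - x^2 - y^3/3, 2*x^2 + x*y^2 + 2*y^3/3}; counting standard monomials gives mu = 7. Corank 2; j^3 = 3*x^3 is a perfect cube, so E-series; the 4-jet and mu = 7 give E_7.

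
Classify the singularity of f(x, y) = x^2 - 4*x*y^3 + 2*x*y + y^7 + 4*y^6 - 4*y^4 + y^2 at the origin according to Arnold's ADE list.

The Hessian of f at 0 has rank 1. Corank 1: A-series; mu = 6 gives A_6.

A_{6}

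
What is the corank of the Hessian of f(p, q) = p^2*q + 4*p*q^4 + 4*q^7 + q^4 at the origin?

2

Hessian at 0 has rank 0.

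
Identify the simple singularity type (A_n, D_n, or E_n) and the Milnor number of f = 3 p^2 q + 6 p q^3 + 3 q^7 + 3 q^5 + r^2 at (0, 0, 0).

The Hessian of f at 0 has rank 1. Corank 2; j^3 = 3*p^2*q has shape L^2 M (L != M), so D-series; mu = 8 gives D_8.

Type D8, Milnor number mu = 8.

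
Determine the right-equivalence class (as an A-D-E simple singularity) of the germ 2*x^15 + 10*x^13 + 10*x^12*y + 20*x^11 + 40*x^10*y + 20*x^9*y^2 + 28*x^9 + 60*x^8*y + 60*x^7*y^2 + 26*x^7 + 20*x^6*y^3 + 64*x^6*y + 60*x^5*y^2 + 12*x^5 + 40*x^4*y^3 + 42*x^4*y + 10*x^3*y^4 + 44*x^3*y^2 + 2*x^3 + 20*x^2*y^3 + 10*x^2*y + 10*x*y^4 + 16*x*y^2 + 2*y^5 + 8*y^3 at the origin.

D_6

The Hessian of f at 0 has rank 0. Corank 2; j^3 = 2*(x + y)*(x + 2*y)^2 has shape L^2 M (L != M), so D-series; mu = 6 gives D_6.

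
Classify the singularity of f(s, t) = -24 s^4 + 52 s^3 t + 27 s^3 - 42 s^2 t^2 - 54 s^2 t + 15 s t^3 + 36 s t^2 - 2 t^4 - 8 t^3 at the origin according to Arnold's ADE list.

The Hessian of f at 0 has rank 0. Corank 2; j^3 = (3*s - 2*t)^3 is a perfect cube, so E-series; the 4-jet and mu = 7 give E_7.

E_7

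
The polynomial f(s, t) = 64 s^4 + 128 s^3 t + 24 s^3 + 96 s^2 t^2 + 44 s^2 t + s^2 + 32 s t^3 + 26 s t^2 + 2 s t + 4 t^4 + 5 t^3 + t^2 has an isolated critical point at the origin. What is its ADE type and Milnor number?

The Hessian of f at 0 has rank 1. Corank 1: A-series; mu = 2 gives A_2.

Type A2, Milnor number mu = 2.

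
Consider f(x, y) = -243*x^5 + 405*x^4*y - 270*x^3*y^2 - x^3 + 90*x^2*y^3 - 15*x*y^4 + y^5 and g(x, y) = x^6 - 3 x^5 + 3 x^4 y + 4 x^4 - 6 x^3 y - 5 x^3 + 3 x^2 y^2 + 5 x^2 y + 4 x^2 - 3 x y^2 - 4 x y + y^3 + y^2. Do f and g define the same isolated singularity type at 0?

No.

The Hessian of f at 0 has rank 0. Corank 2; j^3 = -x^3 is a perfect cube, so E-series; the 5-jet and mu = 8 give E_8. The Hessian of g at 0 has rank 1. Corank 1: A-series; mu = 2 gives A_2. f is E_8 but g is A_2, hence not right-equivalent.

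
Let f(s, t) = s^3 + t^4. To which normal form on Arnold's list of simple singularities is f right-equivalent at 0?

The Hessian of f at 0 has rank 0. Corank 2; j^3 = s^3 is a perfect cube, so E-series; the 4-jet and mu = 6 give E_6.

E_{6}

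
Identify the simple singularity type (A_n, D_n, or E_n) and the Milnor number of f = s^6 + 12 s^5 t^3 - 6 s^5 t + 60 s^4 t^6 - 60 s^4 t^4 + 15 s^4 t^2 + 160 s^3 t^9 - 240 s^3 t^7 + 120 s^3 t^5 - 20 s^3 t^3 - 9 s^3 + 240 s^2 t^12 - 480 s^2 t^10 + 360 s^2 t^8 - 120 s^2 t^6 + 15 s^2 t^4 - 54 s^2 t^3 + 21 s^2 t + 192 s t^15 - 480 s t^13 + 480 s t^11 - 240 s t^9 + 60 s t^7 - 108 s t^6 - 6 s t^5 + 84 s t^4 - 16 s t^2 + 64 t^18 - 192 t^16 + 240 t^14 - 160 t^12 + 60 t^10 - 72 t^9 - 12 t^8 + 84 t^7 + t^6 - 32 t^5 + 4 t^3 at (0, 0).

Type D7, Milnor number mu = 7.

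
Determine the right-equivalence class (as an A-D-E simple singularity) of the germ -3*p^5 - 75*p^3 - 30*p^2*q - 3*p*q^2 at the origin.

D_{6}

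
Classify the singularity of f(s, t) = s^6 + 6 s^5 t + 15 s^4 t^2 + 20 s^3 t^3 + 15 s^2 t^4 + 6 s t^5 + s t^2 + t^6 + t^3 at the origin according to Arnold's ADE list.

The Hessian of f at 0 is [[0, 0], [0, 0]] with rank 0, so corank 2. A Groebner basis of the Jacobian ideal J(f) in C{s,t} is {s^5 + t^2/6, t^3, s*t + t^2}; counting standard monomials gives mu = 7. Corank 2; j^3 = t^2*(s + t) has shape L^2 M (L != M), so D-series; mu = 7 gives D_7.

D_7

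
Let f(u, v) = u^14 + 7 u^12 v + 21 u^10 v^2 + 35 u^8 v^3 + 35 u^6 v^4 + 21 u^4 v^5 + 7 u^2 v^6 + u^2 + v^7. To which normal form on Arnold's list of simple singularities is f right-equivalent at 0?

A_6

The Hessian of f at 0 is [[2, 0], [0, 0]] with rank 1, so corank 1. A Groebner basis of the Jacobian ideal J(f) in C{u,v} is {v^6, u}; counting standard monomials gives mu = 6. Corank 1: A-series; mu = 6 gives A_6.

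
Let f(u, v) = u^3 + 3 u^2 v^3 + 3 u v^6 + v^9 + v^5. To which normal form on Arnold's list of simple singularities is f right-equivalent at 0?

The Hessian of f at 0 is [[0, 0], [0, 0]] with rank 0, so corank 2. A Groebner basis of the Jacobian ideal J(f) in C{u,v} is {u^2/2 + u*v^3, v^4, u^3, u^2*v}; counting standard monomials gives mu = 8. Corank 2; j^3 = u^3 is a perfect cube, so E-series; the 5-jet and mu = 8 give E_8.

E_{8}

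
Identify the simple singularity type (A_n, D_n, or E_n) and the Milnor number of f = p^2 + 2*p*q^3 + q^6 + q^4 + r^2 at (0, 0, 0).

Type A_{3}, Milnor number mu = 3.

The Hessian of f at 0 has rank 2. Corank 1: A-series; mu = 3 gives A_3.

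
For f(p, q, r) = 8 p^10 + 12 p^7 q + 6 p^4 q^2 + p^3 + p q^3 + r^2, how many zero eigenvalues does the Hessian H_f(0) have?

Hessian at 0 has rank 1.

2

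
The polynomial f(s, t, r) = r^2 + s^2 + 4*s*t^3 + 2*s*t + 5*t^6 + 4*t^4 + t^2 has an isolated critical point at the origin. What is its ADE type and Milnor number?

Type A_5, Milnor number mu = 5.

The Hessian of f at 0 has rank 2. Corank 1: A-series; mu = 5 gives A_5.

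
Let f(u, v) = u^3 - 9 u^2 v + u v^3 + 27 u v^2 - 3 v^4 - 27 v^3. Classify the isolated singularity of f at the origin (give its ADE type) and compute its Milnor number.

Type E_7, Milnor number mu = 7.

The Hessian of f at 0 has rank 0. Corank 2; j^3 = (u - 3*v)^3 is a perfect cube, so E-series; the 4-jet and mu = 7 give E_7.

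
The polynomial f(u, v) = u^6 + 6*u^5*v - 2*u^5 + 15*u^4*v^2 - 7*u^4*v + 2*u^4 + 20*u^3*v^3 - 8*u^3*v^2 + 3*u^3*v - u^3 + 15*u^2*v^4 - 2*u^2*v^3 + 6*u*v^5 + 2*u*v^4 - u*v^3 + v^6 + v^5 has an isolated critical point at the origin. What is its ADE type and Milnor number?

Type E7, Milnor number mu = 7.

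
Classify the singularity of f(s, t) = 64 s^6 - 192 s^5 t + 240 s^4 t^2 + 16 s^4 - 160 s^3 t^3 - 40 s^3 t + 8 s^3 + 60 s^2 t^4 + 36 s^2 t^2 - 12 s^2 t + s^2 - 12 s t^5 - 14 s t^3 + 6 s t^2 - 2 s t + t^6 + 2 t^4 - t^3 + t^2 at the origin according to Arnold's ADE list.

A_2

The Hessian of f at 0 has rank 1. Corank 1: A-series; mu = 2 gives A_2.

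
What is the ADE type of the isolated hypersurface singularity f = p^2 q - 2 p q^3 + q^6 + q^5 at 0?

The Hessian of f at 0 has rank 0. Corank 2; j^3 = p^2*q has shape L^2 M (L != M), so D-series; mu = 7 gives D_7.

D_{7}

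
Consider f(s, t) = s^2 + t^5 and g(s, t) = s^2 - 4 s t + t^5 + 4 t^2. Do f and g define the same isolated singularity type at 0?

The Hessian of f at 0 has rank 1. Corank 1: A-series; mu = 4 gives A_4. The Hessian of g at 0 has rank 1. Corank 1: A-series; mu = 4 gives A_4. Both have type A_4, hence right-equivalent.

Yes.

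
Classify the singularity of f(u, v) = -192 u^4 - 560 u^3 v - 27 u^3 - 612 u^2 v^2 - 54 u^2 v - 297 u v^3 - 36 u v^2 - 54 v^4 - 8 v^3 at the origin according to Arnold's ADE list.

The Hessian of f at 0 is [[0, 0], [0, 0]] with rank 0, so corank 2. A Groebner basis of the Jacobian ideal J(f) in C{u,v} is {19683*u^2/16 + 6561*u*v/4 + v^4 + 27*v^3/16 + 2187*v^2/4, u^3 + 459*u^2/8 + 153*u*v/2 + 3*v^3/8 + 51*v^2/2, u^2*v - 891*u^2/16 - 297*u*v/4 - 25*v^3/48 - 99*v^2/4, 81*u^2/2 + u*v^2 + 54*u*v + 13*v^3/18 + 18*v^2}; counting standard monomials gives mu = 7. Corank 2; j^3 = -(3*u + 2*v)^3 is a perfect cube, so E-series; the 4-jet and mu = 7 give E_7.

E_7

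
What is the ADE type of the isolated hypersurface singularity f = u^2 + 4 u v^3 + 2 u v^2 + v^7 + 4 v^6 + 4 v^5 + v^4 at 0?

A6

The Hessian of f at 0 has rank 1. Corank 1: A-series; mu = 6 gives A_6.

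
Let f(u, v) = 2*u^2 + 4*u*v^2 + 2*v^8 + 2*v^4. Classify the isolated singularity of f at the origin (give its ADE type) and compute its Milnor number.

The Hessian of f at 0 has rank 1. Corank 1: A-series; mu = 7 gives A_7.

Type A7, Milnor number mu = 7.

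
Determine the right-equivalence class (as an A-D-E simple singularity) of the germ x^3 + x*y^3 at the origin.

E_{7}

The Hessian of f at 0 is [[0, 0], [0, 0]] with rank 0, so corank 2. A Groebner basis of the Jacobian ideal J(f) in C{x,y} is {x^3, x*y^2, 3*x^2 + y^3}; counting standard monomials gives mu = 7. Corank 2; j^3 = x^3 is a perfect cube, so E-series; the 4-jet and mu = 7 give E_7.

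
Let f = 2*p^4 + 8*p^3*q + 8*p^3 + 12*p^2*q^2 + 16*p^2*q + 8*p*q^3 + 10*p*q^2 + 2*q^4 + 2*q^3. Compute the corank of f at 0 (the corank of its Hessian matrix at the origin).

Hessian at 0 has rank 0.

2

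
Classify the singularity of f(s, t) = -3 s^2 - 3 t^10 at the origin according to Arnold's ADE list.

The Hessian of f at 0 is [[-6, 0], [0, 0]] with rank 1, so corank 1. A Groebner basis of the Jacobian ideal J(f) in C{s,t} is {t^9, s}; counting standard monomials gives mu = 9. Corank 1: A-series; mu = 9 gives A_9.

A_{9}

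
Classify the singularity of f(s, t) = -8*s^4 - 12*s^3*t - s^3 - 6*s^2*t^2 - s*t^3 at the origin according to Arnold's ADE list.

E7

The Hessian of f at 0 has rank 0. Corank 2; j^3 = -s^3 is a perfect cube, so E-series; the 4-jet and mu = 7 give E_7.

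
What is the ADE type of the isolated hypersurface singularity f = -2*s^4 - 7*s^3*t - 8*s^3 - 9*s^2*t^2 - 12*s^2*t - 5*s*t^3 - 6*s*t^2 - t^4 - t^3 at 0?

E_{7}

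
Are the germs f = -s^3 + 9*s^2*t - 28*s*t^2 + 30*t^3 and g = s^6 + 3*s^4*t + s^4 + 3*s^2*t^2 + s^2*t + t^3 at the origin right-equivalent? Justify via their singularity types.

Yes.

The Hessian of f at 0 has rank 0. Corank 2; j^3 = -(s - 3*t)*(s^2 - 6*s*t + 10*t^2) splits into three distinct lines over C (the quadratic factor has nonzero discriminant), so D_4. The Hessian of g at 0 has rank 0. Corank 2; j^3 = t*(s^2 + t^2) splits into three distinct lines over C (the quadratic factor has nonzero discriminant), so D_4. Both have type D_4, hence right-equivalent.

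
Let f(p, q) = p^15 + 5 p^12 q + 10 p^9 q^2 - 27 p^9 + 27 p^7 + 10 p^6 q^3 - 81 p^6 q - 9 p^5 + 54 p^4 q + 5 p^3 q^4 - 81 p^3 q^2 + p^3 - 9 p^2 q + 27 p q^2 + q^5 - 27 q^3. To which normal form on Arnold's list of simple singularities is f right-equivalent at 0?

E_{8}

The Hessian of f at 0 has rank 0. Corank 2; j^3 = (p - 3*q)^3 is a perfect cube, so E-series; the 5-jet and mu = 8 give E_8.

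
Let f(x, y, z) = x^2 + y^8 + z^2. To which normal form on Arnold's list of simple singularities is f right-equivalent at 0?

The Hessian of f at 0 has rank 2. Corank 1: A-series; mu = 7 gives A_7.

A_7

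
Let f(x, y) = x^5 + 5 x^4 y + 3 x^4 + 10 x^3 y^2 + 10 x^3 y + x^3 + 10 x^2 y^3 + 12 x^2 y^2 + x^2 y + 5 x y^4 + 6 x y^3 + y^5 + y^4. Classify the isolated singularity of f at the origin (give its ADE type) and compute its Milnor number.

Type D5, Milnor number mu = 5.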